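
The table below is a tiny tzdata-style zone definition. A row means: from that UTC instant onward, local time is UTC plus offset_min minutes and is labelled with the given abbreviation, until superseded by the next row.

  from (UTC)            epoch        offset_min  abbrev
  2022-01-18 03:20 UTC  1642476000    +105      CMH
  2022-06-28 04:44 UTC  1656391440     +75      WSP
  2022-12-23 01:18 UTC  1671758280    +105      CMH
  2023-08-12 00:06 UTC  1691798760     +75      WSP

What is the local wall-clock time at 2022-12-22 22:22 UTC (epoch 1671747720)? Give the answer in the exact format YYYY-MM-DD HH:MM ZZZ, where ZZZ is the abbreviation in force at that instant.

2022-12-22 23:37 WSP

Query: 2022-12-22 22:22 UTC
Rule 2/4 (WSP, +01:15): 2022-06-28 04:44 UTC ≤ query < 2022-12-23 01:18 UTC
22·60 + 22 + 75 = 1417 min
1417 = 0·1440 + 1417; 1417 = 23·60 + 37 → 23:37, same day
→ 2022-12-22 23:37 WSP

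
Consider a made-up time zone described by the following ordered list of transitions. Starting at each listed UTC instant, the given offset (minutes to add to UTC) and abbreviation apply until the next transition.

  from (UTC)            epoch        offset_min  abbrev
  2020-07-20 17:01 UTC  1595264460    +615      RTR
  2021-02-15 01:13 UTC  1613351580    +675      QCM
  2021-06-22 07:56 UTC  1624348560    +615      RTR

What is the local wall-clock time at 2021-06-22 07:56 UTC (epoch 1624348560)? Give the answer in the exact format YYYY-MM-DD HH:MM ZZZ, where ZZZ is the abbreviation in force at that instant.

Query: 2021-06-22 07:56 UTC
Rule 3/3 (RTR, +10:15): 2021-06-22 07:56 UTC ≤ query < +∞
7·60 + 56 + 615 = 1091 min
1091 = 0·1440 + 1091; 1091 = 18·60 + 11 → 18:11, same day
→ 2021-06-22 18:11 RTR

2021-06-22 18:11 RTR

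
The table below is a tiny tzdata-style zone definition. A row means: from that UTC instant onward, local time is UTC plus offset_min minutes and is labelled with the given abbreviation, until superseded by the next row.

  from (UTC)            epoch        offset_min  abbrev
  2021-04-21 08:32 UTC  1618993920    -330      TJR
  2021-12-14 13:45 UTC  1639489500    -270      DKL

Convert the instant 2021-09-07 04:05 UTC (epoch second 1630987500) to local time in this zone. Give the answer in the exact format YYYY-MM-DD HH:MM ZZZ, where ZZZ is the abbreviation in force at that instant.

2021-09-06 22:35 TJR

Query: 2021-09-07 04:05 UTC
Rule 1/2 (TJR, -05:30): 2021-04-21 08:32 UTC ≤ query < 2021-12-14 13:45 UTC
4·60 + 5 - 330 = -85 min
-85 = -1·1440 + 1355; 1355 = 22·60 + 35 → 22:35, 2021-09-07 - 1 day = 2021-09-06
→ 2021-09-06 22:35 TJR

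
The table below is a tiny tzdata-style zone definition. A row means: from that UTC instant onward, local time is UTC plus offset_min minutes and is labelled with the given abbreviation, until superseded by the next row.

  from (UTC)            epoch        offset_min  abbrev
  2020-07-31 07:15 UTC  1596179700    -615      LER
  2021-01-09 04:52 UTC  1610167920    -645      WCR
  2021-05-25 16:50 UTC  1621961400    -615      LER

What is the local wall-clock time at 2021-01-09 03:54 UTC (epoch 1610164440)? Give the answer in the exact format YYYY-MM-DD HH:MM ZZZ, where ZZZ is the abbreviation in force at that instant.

Query: 2021-01-09 03:54 UTC
Rule 1/3 (LER, -10:15): 2020-07-31 07:15 UTC ≤ query < 2021-01-09 04:52 UTC
3·60 + 54 - 615 = -381 min
-381 = -1·1440 + 1059; 1059 = 17·60 + 39 → 17:39, 2021-01-09 - 1 day = 2021-01-08
→ 2021-01-08 17:39 LER

2021-01-08 17:39 LER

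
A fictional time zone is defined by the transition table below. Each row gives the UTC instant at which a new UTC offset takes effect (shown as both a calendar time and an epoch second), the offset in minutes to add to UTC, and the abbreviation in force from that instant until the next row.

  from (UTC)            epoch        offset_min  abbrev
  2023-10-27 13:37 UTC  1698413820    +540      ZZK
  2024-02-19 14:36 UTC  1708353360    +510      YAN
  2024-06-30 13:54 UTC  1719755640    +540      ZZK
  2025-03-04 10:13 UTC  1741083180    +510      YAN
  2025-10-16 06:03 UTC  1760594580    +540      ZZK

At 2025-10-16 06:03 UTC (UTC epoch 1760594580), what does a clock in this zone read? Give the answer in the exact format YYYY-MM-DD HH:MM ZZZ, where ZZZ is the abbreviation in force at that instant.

Query: 2025-10-16 06:03 UTC
Rule 5/5 (ZZK, +09:00): 2025-10-16 06:03 UTC ≤ query < +∞
6·60 + 3 + 540 = 903 min
903 = 0·1440 + 903; 903 = 15·60 + 3 → 15:03, same day
→ 2025-10-16 15:03 ZZK

2025-10-16 15:03 ZZK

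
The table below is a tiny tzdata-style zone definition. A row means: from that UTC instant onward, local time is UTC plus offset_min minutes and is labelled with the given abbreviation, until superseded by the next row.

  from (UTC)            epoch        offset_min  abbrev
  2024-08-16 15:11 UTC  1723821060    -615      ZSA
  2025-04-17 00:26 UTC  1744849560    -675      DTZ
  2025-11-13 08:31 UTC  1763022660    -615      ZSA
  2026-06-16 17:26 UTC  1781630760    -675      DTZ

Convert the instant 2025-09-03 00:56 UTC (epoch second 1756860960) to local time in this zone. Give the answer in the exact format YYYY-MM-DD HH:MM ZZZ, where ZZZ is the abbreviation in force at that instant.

Query: 2025-09-03 00:56 UTC
Rule 2/4 (DTZ, -11:15): 2025-04-17 00:26 UTC ≤ query < 2025-11-13 08:31 UTC
0·60 + 56 - 675 = -619 min
-619 = -1·1440 + 821; 821 = 13·60 + 41 → 13:41, 2025-09-03 - 1 day = 2025-09-02
→ 2025-09-02 13:41 DTZ

2025-09-02 13:41 DTZ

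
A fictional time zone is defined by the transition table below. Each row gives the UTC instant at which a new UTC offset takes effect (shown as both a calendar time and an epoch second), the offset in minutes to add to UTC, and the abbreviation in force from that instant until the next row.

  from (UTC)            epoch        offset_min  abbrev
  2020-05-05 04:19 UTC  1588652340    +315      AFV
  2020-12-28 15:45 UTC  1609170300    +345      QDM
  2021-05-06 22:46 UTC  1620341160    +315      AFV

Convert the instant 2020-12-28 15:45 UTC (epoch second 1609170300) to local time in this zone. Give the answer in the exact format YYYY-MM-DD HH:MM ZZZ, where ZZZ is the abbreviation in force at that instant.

2020-12-28 21:30 QDM

Query: 2020-12-28 15:45 UTC
Rule 2/3 (QDM, +05:45): 2020-12-28 15:45 UTC ≤ query < 2021-05-06 22:46 UTC
15·60 + 45 + 345 = 1290 min
1290 = 0·1440 + 1290; 1290 = 21·60 + 30 → 21:30, same day
→ 2020-12-28 21:30 QDM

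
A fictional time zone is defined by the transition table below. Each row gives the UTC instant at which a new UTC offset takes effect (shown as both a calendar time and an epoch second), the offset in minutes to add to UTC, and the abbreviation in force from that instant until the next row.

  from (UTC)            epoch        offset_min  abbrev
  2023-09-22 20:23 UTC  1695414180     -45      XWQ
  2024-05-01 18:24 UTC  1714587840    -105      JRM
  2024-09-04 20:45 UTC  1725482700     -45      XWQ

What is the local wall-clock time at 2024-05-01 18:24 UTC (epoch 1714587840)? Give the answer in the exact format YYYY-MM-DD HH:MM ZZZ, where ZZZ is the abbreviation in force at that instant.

2024-05-01 16:39 JRM

Query: 2024-05-01 18:24 UTC
Rule 2/3 (JRM, -01:45): 2024-05-01 18:24 UTC ≤ query < 2024-09-04 20:45 UTC
18·60 + 24 - 105 = 999 min
999 = 0·1440 + 999; 999 = 16·60 + 39 → 16:39, same day
→ 2024-05-01 16:39 JRM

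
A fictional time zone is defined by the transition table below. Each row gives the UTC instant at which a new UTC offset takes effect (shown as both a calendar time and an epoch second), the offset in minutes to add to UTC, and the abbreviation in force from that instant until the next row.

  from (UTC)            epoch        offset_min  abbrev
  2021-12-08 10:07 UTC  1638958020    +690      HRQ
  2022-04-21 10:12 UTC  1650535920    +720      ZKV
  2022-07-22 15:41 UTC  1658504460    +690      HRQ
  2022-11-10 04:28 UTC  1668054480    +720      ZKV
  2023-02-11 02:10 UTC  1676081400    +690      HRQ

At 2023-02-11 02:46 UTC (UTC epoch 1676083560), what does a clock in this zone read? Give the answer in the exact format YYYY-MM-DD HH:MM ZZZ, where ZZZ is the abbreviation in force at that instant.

2023-02-11 14:16 HRQ

Query: 2023-02-11 02:46 UTC
Rule 5/5 (HRQ, +11:30): 2023-02-11 02:10 UTC ≤ query < +∞
2·60 + 46 + 690 = 856 min
856 = 0·1440 + 856; 856 = 14·60 + 16 → 14:16, same day
→ 2023-02-11 14:16 HRQ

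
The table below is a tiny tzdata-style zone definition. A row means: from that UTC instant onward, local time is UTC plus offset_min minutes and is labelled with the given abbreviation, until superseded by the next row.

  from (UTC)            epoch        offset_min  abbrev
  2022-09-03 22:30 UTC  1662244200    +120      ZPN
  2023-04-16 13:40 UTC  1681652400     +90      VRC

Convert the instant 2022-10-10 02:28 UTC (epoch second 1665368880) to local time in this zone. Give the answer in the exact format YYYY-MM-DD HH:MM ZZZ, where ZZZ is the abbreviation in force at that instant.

2022-10-10 04:28 ZPN

Query: 2022-10-10 02:28 UTC
Rule 1/2 (ZPN, +02:00): 2022-09-03 22:30 UTC ≤ query < 2023-04-16 13:40 UTC
2·60 + 28 + 120 = 268 min
268 = 0·1440 + 268; 268 = 4·60 + 28 → 04:28, same day
→ 2022-10-10 04:28 ZPN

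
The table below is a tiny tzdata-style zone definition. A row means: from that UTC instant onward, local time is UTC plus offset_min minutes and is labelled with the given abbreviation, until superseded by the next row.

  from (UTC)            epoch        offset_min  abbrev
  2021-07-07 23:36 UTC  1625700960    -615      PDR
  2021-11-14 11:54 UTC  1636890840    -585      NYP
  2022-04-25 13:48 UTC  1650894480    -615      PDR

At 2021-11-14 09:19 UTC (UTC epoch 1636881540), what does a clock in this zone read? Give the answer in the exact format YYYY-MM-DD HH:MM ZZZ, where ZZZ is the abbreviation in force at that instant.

Query: 2021-11-14 09:19 UTC
Rule 1/3 (PDR, -10:15): 2021-07-07 23:36 UTC ≤ query < 2021-11-14 11:54 UTC
9·60 + 19 - 615 = -56 min
-56 = -1·1440 + 1384; 1384 = 23·60 + 4 → 23:04, 2021-11-14 - 1 day = 2021-11-13
→ 2021-11-13 23:04 PDR

2021-11-13 23:04 PDR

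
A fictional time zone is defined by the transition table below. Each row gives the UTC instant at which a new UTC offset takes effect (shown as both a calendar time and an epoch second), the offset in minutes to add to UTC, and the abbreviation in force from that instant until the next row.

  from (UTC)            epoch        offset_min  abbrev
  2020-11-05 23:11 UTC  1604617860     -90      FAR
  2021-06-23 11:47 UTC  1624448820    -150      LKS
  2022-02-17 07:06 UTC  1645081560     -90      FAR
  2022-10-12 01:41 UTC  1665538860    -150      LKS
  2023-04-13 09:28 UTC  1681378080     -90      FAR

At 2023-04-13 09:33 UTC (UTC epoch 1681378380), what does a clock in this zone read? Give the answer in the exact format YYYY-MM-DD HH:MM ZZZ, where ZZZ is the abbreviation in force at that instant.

2023-04-13 08:03 FAR

Query: 2023-04-13 09:33 UTC
Rule 5/5 (FAR, -01:30): 2023-04-13 09:28 UTC ≤ query < +∞
9·60 + 33 - 90 = 483 min
483 = 0·1440 + 483; 483 = 8·60 + 3 → 08:03, same day
→ 2023-04-13 08:03 FAR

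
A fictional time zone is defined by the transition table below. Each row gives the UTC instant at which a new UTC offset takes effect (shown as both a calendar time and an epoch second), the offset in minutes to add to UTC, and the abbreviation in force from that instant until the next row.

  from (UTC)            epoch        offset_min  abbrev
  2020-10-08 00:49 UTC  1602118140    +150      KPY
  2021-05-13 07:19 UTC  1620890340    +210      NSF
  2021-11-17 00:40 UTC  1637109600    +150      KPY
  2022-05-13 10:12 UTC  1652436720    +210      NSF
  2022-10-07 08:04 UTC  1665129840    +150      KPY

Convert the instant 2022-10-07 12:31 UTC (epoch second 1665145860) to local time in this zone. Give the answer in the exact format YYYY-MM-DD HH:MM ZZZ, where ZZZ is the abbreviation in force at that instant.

Query: 2022-10-07 12:31 UTC
Rule 5/5 (KPY, +02:30): 2022-10-07 08:04 UTC ≤ query < +∞
12·60 + 31 + 150 = 901 min
901 = 0·1440 + 901; 901 = 15·60 + 1 → 15:01, same day
→ 2022-10-07 15:01 KPY

2022-10-07 15:01 KPY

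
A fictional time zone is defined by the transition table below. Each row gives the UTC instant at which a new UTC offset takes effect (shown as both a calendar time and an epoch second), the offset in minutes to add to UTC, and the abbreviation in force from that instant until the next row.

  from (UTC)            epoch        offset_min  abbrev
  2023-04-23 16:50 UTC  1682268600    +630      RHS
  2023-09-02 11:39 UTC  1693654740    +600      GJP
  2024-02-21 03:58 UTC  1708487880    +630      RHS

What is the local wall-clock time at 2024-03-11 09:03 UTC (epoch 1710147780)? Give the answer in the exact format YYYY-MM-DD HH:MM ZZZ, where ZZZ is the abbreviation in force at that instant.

2024-03-11 19:33 RHS

Query: 2024-03-11 09:03 UTC
Rule 3/3 (RHS, +10:30): 2024-02-21 03:58 UTC ≤ query < +∞
9·60 + 3 + 630 = 1173 min
1173 = 0·1440 + 1173; 1173 = 19·60 + 33 → 19:33, same day
→ 2024-03-11 19:33 RHS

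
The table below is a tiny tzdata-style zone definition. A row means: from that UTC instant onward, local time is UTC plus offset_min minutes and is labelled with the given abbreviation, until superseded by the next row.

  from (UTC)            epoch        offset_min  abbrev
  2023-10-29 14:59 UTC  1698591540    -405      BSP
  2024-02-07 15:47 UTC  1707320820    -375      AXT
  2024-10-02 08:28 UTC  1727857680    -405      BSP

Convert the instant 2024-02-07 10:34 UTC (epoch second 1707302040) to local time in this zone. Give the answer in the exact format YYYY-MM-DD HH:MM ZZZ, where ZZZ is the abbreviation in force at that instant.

Query: 2024-02-07 10:34 UTC
Rule 1/3 (BSP, -06:45): 2023-10-29 14:59 UTC ≤ query < 2024-02-07 15:47 UTC
10·60 + 34 - 405 = 229 min
229 = 0·1440 + 229; 229 = 3·60 + 49 → 03:49, same day
→ 2024-02-07 03:49 BSP

2024-02-07 03:49 BSP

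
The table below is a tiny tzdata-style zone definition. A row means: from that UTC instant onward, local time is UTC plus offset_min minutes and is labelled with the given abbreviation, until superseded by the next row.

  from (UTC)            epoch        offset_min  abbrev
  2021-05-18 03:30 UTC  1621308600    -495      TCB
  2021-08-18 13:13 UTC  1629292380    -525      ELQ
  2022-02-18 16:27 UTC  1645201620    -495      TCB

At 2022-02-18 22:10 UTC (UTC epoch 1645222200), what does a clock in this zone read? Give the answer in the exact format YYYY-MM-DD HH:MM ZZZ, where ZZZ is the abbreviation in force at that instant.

2022-02-18 13:55 TCB

Query: 2022-02-18 22:10 UTC
Rule 3/3 (TCB, -08:15): 2022-02-18 16:27 UTC ≤ query < +∞
22·60 + 10 - 495 = 835 min
835 = 0·1440 + 835; 835 = 13·60 + 55 → 13:55, same day
→ 2022-02-18 13:55 TCB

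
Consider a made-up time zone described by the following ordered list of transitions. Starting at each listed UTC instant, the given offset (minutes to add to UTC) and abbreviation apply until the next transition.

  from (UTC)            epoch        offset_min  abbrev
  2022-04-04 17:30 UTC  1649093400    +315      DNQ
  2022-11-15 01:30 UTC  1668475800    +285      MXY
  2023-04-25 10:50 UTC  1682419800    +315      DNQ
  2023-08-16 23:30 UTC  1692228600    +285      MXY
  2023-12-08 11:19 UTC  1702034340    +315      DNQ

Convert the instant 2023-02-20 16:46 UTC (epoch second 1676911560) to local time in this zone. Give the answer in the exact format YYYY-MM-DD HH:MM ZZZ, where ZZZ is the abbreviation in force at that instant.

2023-02-20 21:31 MXY

Query: 2023-02-20 16:46 UTC
Rule 2/5 (MXY, +04:45): 2022-11-15 01:30 UTC ≤ query < 2023-04-25 10:50 UTC
16·60 + 46 + 285 = 1291 min
1291 = 0·1440 + 1291; 1291 = 21·60 + 31 → 21:31, same day
→ 2023-02-20 21:31 MXY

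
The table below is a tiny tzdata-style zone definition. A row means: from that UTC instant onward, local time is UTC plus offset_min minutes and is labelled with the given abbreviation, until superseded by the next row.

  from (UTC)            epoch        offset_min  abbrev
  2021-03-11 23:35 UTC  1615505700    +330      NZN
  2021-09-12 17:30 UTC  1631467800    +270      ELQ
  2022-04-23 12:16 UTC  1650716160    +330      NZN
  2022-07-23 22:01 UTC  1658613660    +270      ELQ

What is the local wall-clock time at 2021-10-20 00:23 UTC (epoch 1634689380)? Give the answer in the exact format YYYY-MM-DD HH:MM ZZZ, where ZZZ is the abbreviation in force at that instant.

2021-10-20 04:53 ELQ

Query: 2021-10-20 00:23 UTC
Rule 2/4 (ELQ, +04:30): 2021-09-12 17:30 UTC ≤ query < 2022-04-23 12:16 UTC
0·60 + 23 + 270 = 293 min
293 = 0·1440 + 293; 293 = 4·60 + 53 → 04:53, same day
→ 2021-10-20 04:53 ELQ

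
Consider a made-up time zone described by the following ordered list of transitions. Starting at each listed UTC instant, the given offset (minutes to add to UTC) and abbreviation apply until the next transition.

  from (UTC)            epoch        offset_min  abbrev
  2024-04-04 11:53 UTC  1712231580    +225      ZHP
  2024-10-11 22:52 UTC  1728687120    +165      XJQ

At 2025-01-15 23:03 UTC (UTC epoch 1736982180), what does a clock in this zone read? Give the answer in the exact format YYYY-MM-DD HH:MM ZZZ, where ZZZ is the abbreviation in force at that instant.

Query: 2025-01-15 23:03 UTC
Rule 2/2 (XJQ, +02:45): 2024-10-11 22:52 UTC ≤ query < +∞
23·60 + 3 + 165 = 1548 min
1548 = 1·1440 + 108; 108 = 1·60 + 48 → 01:48, 2025-01-15 + 1 day = 2025-01-16
→ 2025-01-16 01:48 XJQ

2025-01-16 01:48 XJQ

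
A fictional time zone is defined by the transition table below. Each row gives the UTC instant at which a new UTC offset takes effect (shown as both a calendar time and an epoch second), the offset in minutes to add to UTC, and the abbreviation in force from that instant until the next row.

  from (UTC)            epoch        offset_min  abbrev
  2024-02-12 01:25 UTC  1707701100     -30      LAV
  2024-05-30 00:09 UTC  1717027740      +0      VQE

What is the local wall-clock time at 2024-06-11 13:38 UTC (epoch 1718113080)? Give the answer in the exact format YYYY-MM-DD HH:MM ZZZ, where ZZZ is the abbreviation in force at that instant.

Query: 2024-06-11 13:38 UTC
Rule 2/2 (VQE, +00:00): 2024-05-30 00:09 UTC ≤ query < +∞
13·60 + 38 + 0 = 818 min
818 = 0·1440 + 818; 818 = 13·60 + 38 → 13:38, same day
→ 2024-06-11 13:38 VQE

2024-06-11 13:38 VQE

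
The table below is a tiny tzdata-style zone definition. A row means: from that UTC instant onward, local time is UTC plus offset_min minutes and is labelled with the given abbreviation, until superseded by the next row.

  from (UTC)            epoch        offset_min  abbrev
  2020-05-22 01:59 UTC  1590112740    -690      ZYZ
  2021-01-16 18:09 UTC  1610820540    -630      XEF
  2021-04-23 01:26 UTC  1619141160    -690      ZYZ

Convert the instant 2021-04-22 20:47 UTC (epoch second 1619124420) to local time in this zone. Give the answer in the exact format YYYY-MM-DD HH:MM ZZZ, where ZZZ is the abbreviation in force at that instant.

Query: 2021-04-22 20:47 UTC
Rule 2/3 (XEF, -10:30): 2021-01-16 18:09 UTC ≤ query < 2021-04-23 01:26 UTC
20·60 + 47 - 630 = 617 min
617 = 0·1440 + 617; 617 = 10·60 + 17 → 10:17, same day
→ 2021-04-22 10:17 XEF

2021-04-22 10:17 XEF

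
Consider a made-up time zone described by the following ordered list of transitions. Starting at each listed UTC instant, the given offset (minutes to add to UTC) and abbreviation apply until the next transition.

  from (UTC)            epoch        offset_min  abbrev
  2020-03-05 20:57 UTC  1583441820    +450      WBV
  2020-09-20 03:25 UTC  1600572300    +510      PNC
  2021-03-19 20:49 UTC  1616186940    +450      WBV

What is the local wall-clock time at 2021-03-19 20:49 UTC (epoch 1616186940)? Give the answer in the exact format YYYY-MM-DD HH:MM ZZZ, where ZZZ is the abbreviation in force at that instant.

2021-03-20 04:19 WBV

Query: 2021-03-19 20:49 UTC
Rule 3/3 (WBV, +07:30): 2021-03-19 20:49 UTC ≤ query < +∞
20·60 + 49 + 450 = 1699 min
1699 = 1·1440 + 259; 259 = 4·60 + 19 → 04:19, 2021-03-19 + 1 day = 2021-03-20
→ 2021-03-20 04:19 WBV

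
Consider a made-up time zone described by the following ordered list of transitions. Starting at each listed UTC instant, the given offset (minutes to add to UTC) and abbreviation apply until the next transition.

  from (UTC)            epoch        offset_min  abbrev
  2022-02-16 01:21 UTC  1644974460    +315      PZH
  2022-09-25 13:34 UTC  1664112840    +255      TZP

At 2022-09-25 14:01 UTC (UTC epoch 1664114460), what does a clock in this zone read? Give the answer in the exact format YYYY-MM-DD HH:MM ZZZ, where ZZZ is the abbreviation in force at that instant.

2022-09-25 18:16 TZP

Query: 2022-09-25 14:01 UTC
Rule 2/2 (TZP, +04:15): 2022-09-25 13:34 UTC ≤ query < +∞
14·60 + 1 + 255 = 1096 min
1096 = 0·1440 + 1096; 1096 = 18·60 + 16 → 18:16, same day
→ 2022-09-25 18:16 TZP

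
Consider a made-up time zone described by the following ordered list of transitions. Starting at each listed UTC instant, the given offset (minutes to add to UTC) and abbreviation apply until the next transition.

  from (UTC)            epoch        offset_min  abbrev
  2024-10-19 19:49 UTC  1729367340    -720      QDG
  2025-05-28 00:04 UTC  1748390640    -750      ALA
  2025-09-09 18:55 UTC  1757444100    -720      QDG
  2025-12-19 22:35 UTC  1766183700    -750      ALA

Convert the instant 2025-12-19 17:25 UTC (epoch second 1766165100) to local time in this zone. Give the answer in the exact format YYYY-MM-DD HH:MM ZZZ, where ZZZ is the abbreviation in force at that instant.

2025-12-19 05:25 QDG

Query: 2025-12-19 17:25 UTC
Rule 3/4 (QDG, -12:00): 2025-09-09 18:55 UTC ≤ query < 2025-12-19 22:35 UTC
17·60 + 25 - 720 = 325 min
325 = 0·1440 + 325; 325 = 5·60 + 25 → 05:25, same day
→ 2025-12-19 05:25 QDG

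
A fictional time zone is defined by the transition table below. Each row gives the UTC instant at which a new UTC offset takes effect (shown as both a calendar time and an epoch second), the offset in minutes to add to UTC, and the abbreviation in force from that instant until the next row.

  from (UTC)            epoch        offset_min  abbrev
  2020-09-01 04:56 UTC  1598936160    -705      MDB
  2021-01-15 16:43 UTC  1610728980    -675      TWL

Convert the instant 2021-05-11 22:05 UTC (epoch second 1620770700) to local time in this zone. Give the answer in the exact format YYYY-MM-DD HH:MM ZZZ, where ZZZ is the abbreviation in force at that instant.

Query: 2021-05-11 22:05 UTC
Rule 2/2 (TWL, -11:15): 2021-01-15 16:43 UTC ≤ query < +∞
22·60 + 5 - 675 = 650 min
650 = 0·1440 + 650; 650 = 10·60 + 50 → 10:50, same day
→ 2021-05-11 10:50 TWL

2021-05-11 10:50 TWL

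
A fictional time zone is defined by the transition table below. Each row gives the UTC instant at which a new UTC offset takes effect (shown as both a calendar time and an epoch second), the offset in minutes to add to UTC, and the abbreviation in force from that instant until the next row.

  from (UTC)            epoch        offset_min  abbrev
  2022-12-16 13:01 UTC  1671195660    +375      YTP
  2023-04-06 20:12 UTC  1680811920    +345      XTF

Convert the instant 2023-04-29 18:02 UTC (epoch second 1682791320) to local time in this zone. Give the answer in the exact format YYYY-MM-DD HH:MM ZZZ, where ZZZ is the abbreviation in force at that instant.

2023-04-29 23:47 XTF

Query: 2023-04-29 18:02 UTC
Rule 2/2 (XTF, +05:45): 2023-04-06 20:12 UTC ≤ query < +∞
18·60 + 2 + 345 = 1427 min
1427 = 0·1440 + 1427; 1427 = 23·60 + 47 → 23:47, same day
→ 2023-04-29 23:47 XTF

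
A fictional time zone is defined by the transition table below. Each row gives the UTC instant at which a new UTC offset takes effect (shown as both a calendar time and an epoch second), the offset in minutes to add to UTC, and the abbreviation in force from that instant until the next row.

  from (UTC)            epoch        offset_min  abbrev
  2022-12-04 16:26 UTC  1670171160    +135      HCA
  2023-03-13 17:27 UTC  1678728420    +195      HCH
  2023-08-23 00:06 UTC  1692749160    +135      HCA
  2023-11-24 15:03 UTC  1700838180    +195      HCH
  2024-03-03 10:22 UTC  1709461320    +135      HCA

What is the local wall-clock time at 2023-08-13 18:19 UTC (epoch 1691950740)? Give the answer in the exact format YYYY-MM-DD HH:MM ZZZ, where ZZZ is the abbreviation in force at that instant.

Query: 2023-08-13 18:19 UTC
Rule 2/5 (HCH, +03:15): 2023-03-13 17:27 UTC ≤ query < 2023-08-23 00:06 UTC
18·60 + 19 + 195 = 1294 min
1294 = 0·1440 + 1294; 1294 = 21·60 + 34 → 21:34, same day
→ 2023-08-13 21:34 HCH

2023-08-13 21:34 HCH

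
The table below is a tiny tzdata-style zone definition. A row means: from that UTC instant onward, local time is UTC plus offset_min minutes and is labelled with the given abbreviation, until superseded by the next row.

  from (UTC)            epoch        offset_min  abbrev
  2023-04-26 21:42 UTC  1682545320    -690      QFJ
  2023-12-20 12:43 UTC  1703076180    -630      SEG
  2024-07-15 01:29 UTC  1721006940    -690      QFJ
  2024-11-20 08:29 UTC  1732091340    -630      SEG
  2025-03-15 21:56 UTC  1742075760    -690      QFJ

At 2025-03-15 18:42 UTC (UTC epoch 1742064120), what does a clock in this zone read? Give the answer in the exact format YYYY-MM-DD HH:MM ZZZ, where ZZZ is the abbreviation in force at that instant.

2025-03-15 08:12 SEG

Query: 2025-03-15 18:42 UTC
Rule 4/5 (SEG, -10:30): 2024-11-20 08:29 UTC ≤ query < 2025-03-15 21:56 UTC
18·60 + 42 - 630 = 492 min
492 = 0·1440 + 492; 492 = 8·60 + 12 → 08:12, same day
→ 2025-03-15 08:12 SEG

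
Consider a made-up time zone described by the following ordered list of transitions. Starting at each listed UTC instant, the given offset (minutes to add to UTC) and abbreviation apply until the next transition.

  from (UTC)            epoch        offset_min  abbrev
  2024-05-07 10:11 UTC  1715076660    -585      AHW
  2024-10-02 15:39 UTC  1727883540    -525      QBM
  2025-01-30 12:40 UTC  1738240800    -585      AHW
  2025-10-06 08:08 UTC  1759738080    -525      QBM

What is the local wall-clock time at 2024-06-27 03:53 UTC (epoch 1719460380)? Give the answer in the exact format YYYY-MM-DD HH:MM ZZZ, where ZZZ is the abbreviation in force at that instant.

Query: 2024-06-27 03:53 UTC
Rule 1/4 (AHW, -09:45): 2024-05-07 10:11 UTC ≤ query < 2024-10-02 15:39 UTC
3·60 + 53 - 585 = -352 min
-352 = -1·1440 + 1088; 1088 = 18·60 + 8 → 18:08, 2024-06-27 - 1 day = 2024-06-26
→ 2024-06-26 18:08 AHW

2024-06-26 18:08 AHW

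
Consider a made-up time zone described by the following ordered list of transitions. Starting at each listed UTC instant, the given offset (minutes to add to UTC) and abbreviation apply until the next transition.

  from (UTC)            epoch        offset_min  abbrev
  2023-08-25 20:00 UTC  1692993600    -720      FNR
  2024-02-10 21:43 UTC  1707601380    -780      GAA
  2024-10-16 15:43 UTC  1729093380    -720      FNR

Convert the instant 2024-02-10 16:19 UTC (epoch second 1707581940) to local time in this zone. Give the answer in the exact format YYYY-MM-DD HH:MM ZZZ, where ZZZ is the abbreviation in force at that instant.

Query: 2024-02-10 16:19 UTC
Rule 1/3 (FNR, -12:00): 2023-08-25 20:00 UTC ≤ query < 2024-02-10 21:43 UTC
16·60 + 19 - 720 = 259 min
259 = 0·1440 + 259; 259 = 4·60 + 19 → 04:19, same day
→ 2024-02-10 04:19 FNR

2024-02-10 04:19 FNR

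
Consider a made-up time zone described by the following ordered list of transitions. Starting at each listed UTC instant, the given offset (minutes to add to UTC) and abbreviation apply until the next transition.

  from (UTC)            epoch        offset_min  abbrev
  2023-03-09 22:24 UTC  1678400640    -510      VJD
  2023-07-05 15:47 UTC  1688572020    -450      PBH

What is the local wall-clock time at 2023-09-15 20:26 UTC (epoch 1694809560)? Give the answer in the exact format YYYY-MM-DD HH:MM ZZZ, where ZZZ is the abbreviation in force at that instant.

2023-09-15 12:56 PBH

Query: 2023-09-15 20:26 UTC
Rule 2/2 (PBH, -07:30): 2023-07-05 15:47 UTC ≤ query < +∞
20·60 + 26 - 450 = 776 min
776 = 0·1440 + 776; 776 = 12·60 + 56 → 12:56, same day
→ 2023-09-15 12:56 PBH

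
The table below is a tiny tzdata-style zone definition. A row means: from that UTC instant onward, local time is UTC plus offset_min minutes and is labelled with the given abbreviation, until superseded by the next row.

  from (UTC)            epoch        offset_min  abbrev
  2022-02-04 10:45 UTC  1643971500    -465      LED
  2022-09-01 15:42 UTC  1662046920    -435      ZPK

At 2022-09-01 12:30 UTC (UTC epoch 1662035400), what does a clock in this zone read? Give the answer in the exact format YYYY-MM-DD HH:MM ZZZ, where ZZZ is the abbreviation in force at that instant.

Query: 2022-09-01 12:30 UTC
Rule 1/2 (LED, -07:45): 2022-02-04 10:45 UTC ≤ query < 2022-09-01 15:42 UTC
12·60 + 30 - 465 = 285 min
285 = 0·1440 + 285; 285 = 4·60 + 45 → 04:45, same day
→ 2022-09-01 04:45 LED

2022-09-01 04:45 LED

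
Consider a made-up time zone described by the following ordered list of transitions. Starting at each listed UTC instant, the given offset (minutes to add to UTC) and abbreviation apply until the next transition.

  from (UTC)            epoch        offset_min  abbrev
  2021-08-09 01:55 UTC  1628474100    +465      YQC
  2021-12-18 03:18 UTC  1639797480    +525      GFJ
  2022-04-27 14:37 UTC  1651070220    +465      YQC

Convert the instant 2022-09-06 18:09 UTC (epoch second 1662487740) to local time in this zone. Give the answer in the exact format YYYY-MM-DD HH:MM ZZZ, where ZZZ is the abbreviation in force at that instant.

2022-09-07 01:54 YQC

Query: 2022-09-06 18:09 UTC
Rule 3/3 (YQC, +07:45): 2022-04-27 14:37 UTC ≤ query < +∞
18·60 + 9 + 465 = 1554 min
1554 = 1·1440 + 114; 114 = 1·60 + 54 → 01:54, 2022-09-06 + 1 day = 2022-09-07
→ 2022-09-07 01:54 YQC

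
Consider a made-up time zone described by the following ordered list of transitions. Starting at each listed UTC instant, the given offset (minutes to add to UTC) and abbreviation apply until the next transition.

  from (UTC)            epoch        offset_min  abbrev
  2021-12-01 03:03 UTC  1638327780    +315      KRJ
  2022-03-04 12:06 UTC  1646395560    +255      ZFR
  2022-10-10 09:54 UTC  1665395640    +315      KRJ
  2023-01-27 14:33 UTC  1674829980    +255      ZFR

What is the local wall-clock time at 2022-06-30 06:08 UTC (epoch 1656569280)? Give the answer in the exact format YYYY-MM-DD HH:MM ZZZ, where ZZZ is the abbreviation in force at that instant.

Query: 2022-06-30 06:08 UTC
Rule 2/4 (ZFR, +04:15): 2022-03-04 12:06 UTC ≤ query < 2022-10-10 09:54 UTC
6·60 + 8 + 255 = 623 min
623 = 0·1440 + 623; 623 = 10·60 + 23 → 10:23, same day
→ 2022-06-30 10:23 ZFR

2022-06-30 10:23 ZFR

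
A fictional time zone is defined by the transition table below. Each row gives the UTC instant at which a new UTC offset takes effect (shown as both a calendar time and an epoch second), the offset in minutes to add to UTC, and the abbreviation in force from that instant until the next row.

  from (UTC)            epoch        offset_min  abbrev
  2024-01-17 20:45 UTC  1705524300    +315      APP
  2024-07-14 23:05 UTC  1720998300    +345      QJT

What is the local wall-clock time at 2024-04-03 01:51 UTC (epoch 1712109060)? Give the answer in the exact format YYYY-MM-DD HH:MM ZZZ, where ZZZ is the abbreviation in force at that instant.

Query: 2024-04-03 01:51 UTC
Rule 1/2 (APP, +05:15): 2024-01-17 20:45 UTC ≤ query < 2024-07-14 23:05 UTC
1·60 + 51 + 315 = 426 min
426 = 0·1440 + 426; 426 = 7·60 + 6 → 07:06, same day
→ 2024-04-03 07:06 APP

2024-04-03 07:06 APP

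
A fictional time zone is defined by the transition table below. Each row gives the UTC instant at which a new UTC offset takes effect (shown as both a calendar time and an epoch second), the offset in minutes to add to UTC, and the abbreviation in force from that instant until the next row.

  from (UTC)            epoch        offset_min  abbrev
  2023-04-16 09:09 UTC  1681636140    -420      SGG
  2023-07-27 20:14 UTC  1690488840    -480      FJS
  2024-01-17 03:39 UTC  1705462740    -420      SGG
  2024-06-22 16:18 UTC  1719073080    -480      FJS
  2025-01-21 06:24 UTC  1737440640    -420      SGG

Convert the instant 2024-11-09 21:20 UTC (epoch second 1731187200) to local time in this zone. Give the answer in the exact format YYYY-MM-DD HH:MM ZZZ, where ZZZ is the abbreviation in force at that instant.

2024-11-09 13:20 FJS

Query: 2024-11-09 21:20 UTC
Rule 4/5 (FJS, -08:00): 2024-06-22 16:18 UTC ≤ query < 2025-01-21 06:24 UTC
21·60 + 20 - 480 = 800 min
800 = 0·1440 + 800; 800 = 13·60 + 20 → 13:20, same day
→ 2024-11-09 13:20 FJS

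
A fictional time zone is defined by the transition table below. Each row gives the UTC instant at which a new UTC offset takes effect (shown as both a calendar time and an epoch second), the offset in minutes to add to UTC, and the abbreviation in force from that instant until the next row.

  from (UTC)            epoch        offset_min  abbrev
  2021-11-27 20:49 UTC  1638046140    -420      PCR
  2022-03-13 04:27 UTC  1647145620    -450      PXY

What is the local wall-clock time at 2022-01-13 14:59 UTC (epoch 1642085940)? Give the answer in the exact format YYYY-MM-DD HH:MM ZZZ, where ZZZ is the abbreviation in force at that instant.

2022-01-13 07:59 PCR

Query: 2022-01-13 14:59 UTC
Rule 1/2 (PCR, -07:00): 2021-11-27 20:49 UTC ≤ query < 2022-03-13 04:27 UTC
14·60 + 59 - 420 = 479 min
479 = 0·1440 + 479; 479 = 7·60 + 59 → 07:59, same day
→ 2022-01-13 07:59 PCR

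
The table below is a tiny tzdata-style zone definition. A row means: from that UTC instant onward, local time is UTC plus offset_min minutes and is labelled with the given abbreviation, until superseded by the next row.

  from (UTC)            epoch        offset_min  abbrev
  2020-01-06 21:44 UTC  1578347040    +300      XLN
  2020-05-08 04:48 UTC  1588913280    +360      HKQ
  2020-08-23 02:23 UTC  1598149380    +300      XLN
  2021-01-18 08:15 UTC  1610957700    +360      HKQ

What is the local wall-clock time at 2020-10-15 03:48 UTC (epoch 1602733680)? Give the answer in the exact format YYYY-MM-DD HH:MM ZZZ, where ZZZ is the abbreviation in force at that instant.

Query: 2020-10-15 03:48 UTC
Rule 3/4 (XLN, +05:00): 2020-08-23 02:23 UTC ≤ query < 2021-01-18 08:15 UTC
3·60 + 48 + 300 = 528 min
528 = 0·1440 + 528; 528 = 8·60 + 48 → 08:48, same day
→ 2020-10-15 08:48 XLN

2020-10-15 08:48 XLN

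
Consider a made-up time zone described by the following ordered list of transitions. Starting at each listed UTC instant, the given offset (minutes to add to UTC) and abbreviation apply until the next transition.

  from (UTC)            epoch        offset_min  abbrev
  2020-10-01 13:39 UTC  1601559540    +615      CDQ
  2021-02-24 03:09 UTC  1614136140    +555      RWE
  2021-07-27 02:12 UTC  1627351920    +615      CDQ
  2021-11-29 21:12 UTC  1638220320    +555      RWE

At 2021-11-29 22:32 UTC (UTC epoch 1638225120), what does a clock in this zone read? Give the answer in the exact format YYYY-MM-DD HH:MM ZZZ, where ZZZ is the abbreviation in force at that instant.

Query: 2021-11-29 22:32 UTC
Rule 4/4 (RWE, +09:15): 2021-11-29 21:12 UTC ≤ query < +∞
22·60 + 32 + 555 = 1907 min
1907 = 1·1440 + 467; 467 = 7·60 + 47 → 07:47, 2021-11-29 + 1 day = 2021-11-30
→ 2021-11-30 07:47 RWE

2021-11-30 07:47 RWE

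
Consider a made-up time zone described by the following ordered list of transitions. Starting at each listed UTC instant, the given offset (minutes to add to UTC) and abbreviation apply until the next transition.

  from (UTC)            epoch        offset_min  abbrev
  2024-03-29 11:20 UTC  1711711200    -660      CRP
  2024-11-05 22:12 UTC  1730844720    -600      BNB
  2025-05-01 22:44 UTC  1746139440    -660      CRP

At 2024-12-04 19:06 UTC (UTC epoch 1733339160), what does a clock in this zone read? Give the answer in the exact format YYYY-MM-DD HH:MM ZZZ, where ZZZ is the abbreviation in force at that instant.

Query: 2024-12-04 19:06 UTC
Rule 2/3 (BNB, -10:00): 2024-11-05 22:12 UTC ≤ query < 2025-05-01 22:44 UTC
19·60 + 6 - 600 = 546 min
546 = 0·1440 + 546; 546 = 9·60 + 6 → 09:06, same day
→ 2024-12-04 09:06 BNB

2024-12-04 09:06 BNB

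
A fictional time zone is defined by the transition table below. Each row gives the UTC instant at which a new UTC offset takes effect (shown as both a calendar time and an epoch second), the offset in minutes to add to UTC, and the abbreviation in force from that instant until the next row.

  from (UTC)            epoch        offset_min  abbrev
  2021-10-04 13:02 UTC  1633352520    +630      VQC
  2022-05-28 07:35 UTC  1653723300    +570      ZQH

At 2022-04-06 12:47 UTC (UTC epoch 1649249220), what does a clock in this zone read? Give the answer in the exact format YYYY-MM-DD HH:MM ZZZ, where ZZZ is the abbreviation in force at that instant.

2022-04-06 23:17 VQC

Query: 2022-04-06 12:47 UTC
Rule 1/2 (VQC, +10:30): 2021-10-04 13:02 UTC ≤ query < 2022-05-28 07:35 UTC
12·60 + 47 + 630 = 1397 min
1397 = 0·1440 + 1397; 1397 = 23·60 + 17 → 23:17, same day
→ 2022-04-06 23:17 VQC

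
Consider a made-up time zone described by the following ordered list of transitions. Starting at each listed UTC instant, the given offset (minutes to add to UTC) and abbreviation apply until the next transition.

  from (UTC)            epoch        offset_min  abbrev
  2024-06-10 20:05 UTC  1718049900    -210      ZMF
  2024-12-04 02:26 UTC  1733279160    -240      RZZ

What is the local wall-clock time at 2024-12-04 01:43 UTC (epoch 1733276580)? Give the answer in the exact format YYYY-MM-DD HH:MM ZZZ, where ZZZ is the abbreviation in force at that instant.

Query: 2024-12-04 01:43 UTC
Rule 1/2 (ZMF, -03:30): 2024-06-10 20:05 UTC ≤ query < 2024-12-04 02:26 UTC
1·60 + 43 - 210 = -107 min
-107 = -1·1440 + 1333; 1333 = 22·60 + 13 → 22:13, 2024-12-04 - 1 day = 2024-12-03
→ 2024-12-03 22:13 ZMF

2024-12-03 22:13 ZMF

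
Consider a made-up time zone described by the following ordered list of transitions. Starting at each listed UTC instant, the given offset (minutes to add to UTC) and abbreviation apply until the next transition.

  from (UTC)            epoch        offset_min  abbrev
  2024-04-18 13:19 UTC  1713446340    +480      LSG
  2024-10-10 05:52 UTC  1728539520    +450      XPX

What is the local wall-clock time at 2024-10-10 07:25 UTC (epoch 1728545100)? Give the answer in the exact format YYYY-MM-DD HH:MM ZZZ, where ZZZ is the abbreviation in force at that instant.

Query: 2024-10-10 07:25 UTC
Rule 2/2 (XPX, +07:30): 2024-10-10 05:52 UTC ≤ query < +∞
7·60 + 25 + 450 = 895 min
895 = 0·1440 + 895; 895 = 14·60 + 55 → 14:55, same day
→ 2024-10-10 14:55 XPX

2024-10-10 14:55 XPX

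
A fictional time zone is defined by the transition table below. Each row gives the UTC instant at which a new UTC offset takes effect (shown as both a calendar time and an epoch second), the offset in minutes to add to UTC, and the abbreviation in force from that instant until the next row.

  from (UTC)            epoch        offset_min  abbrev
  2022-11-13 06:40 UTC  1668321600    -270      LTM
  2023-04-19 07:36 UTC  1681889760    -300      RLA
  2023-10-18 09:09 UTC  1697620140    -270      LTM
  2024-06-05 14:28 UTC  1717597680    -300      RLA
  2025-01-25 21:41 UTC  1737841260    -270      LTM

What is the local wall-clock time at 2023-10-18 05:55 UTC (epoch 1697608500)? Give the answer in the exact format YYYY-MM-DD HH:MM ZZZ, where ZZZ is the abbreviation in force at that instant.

Query: 2023-10-18 05:55 UTC
Rule 2/5 (RLA, -05:00): 2023-04-19 07:36 UTC ≤ query < 2023-10-18 09:09 UTC
5·60 + 55 - 300 = 55 min
55 = 0·1440 + 55; 55 = 0·60 + 55 → 00:55, same day
→ 2023-10-18 00:55 RLA

2023-10-18 00:55 RLA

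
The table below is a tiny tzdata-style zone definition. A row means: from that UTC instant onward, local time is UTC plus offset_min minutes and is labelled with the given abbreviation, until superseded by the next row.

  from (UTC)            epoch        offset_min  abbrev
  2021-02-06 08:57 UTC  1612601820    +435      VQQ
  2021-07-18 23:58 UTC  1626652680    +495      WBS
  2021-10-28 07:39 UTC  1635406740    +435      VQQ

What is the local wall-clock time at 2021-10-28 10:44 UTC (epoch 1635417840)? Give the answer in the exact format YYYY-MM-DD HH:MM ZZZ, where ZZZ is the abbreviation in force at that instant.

Query: 2021-10-28 10:44 UTC
Rule 3/3 (VQQ, +07:15): 2021-10-28 07:39 UTC ≤ query < +∞
10·60 + 44 + 435 = 1079 min
1079 = 0·1440 + 1079; 1079 = 17·60 + 59 → 17:59, same day
→ 2021-10-28 17:59 VQQ

2021-10-28 17:59 VQQ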